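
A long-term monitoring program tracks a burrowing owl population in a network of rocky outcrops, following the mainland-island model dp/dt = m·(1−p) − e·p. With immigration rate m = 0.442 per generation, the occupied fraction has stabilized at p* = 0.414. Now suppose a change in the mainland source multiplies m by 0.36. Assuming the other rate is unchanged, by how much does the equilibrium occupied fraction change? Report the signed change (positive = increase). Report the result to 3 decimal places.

-0.211

Balance m(1−p*) = e·p* gives e = m(1−p*)/p* = 0.442×0.58600/0.41400 = 0.62563.
New p* = m/(m+e) = 0.15912/(0.15912+0.62563) = 0.20277.
Δp* = 0.20277 − 0.41400 = -0.21123.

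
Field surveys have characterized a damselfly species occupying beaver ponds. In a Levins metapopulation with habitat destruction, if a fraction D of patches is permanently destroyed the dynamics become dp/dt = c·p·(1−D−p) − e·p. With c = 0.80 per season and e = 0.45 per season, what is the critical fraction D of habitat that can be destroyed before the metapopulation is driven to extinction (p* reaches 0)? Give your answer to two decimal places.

The nontrivial equilibrium is p* = (1−D) − e/c; extinction occurs when this hits zero.
So D_crit = 1 − e/c = 1 − 0.45/0.80 = 1 − 0.5625 = 0.4375.
Note this equals the original equilibrium occupancy — the Levins extinction-debt result.

0.44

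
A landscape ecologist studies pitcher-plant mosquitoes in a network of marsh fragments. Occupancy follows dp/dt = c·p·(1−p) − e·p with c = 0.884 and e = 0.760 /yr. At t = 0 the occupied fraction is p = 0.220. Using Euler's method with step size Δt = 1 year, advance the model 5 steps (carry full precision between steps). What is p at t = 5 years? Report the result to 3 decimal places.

Update rule: p ← p + [c·p·(1−p) − e·p]·Δt with Δt = 1.
p: 0.22000 → 0.20449  (Δp = -0.01551)
p: 0.20449 → 0.19288  (Δp = -0.01161)
p: 0.19288 → 0.18391  (Δp = -0.00897)
p: 0.18391 → 0.17682  (Δp = -0.00710)
p: 0.17682 → 0.17111  (Δp = -0.00571)

0.171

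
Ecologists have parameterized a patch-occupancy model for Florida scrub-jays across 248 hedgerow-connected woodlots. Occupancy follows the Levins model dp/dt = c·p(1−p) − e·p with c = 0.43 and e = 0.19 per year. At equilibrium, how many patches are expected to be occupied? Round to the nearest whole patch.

p* = 1 − e/c = 1 − 0.19/0.43 = 0.5581.
Expected occupied patches = N × p* = 248 × 0.5581 = 138.42 ≈ 138.

138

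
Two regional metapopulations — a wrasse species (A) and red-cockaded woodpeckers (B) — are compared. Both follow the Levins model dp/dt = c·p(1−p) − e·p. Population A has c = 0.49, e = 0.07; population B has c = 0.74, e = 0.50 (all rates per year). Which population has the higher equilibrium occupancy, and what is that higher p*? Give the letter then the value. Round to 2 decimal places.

A, 0.86

A: p*_A = 1 − 0.07/0.49 = 0.8571.
B: p*_B = 1 − 0.50/0.74 = 0.3243.
A is higher at 0.8571.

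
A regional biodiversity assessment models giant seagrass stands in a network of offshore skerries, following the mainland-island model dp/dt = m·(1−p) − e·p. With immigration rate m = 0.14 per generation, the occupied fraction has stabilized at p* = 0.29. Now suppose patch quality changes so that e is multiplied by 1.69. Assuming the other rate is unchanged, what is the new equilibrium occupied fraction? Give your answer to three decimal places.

0.195

Balance m(1−p*) = e·p* gives e = m(1−p*)/p* = 0.14×0.71000/0.29000 = 0.34276.
New p* = m/(m+e) = 0.14000/(0.14000+0.57926) = 0.19464.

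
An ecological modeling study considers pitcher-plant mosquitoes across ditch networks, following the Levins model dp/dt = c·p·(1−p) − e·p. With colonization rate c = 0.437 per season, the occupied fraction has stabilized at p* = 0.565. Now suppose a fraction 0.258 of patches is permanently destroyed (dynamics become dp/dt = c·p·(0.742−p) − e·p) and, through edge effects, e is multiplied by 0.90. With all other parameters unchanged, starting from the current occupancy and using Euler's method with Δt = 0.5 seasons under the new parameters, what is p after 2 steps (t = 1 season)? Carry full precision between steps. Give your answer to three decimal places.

0.516

Balance c(1−p*) = e gives e = 0.437×(1 − 0.56500) = 0.19010.
Starting from p₀ = 0.56500; update p ← p + (dp/dt)·Δt with the new parameters.
  1  |  dp/dt·Δt = -0.026481  |  p_1 = 0.538519
  2  |  dp/dt·Δt = -0.022124  |  p_2 = 0.516396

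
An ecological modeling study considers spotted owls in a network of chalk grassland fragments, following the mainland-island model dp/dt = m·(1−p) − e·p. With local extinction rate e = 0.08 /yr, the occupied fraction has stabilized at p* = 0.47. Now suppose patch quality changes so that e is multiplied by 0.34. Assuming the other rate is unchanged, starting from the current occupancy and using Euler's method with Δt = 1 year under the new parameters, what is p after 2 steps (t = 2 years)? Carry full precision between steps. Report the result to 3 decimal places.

Balance m(1−p*) = e·p* gives m = e·p*/(1−p*) = 0.08×0.47000/0.53000 = 0.07094.
Starting from p₀ = 0.47000; update p ← p + (dp/dt)·Δt with the new parameters.
p: 0.47000 → 0.49482  (Δp = +0.02482)
p: 0.49482 → 0.51720  (Δp = +0.02238)

0.517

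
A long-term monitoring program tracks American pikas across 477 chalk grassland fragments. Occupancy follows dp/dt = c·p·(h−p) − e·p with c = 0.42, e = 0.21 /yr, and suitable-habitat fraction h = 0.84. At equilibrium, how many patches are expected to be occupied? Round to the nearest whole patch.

p* = h − e/c = 0.84 − 0.5000 = 0.3400.
Expected occupied patches = N × p* = 477 × 0.3400 = 162.18 ≈ 162.

162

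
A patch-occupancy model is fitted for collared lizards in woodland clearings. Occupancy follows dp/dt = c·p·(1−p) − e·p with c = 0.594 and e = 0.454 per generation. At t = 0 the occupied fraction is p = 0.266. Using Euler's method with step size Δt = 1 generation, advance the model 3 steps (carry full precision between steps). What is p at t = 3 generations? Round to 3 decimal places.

0.254

Update rule: p ← p + [c·p·(1−p) − e·p]·Δt with Δt = 1.
t = 1: p = 0.26600 + (-0.00479) = 0.26121
t = 2: p = 0.26121 + (-0.00396) = 0.25725
t = 3: p = 0.25725 + (-0.00329) = 0.25396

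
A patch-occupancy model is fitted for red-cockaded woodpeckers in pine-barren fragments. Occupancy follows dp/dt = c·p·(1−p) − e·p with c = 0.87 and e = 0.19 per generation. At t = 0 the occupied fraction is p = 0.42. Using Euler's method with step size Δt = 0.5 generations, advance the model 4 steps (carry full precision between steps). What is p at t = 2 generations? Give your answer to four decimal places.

Update rule: p ← p + [c·p·(1−p) − e·p]·Δt with Δt = 0.5.
  1  |  dp/dt·Δt = +0.066066  |  p_1 = 0.486066
  2  |  dp/dt·Δt = +0.062489  |  p_2 = 0.548555
  3  |  dp/dt·Δt = +0.055612  |  p_3 = 0.604167
  4  |  dp/dt·Δt = +0.046634  |  p_4 = 0.650801

0.6508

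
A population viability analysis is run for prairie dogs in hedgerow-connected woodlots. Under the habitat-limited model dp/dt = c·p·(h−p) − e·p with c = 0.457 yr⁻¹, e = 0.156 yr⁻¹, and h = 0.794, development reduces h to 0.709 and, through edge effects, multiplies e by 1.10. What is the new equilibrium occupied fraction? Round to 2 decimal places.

0.33

Before: p* = h − e/c = 0.794 − 0.156/0.457 = 0.794 − 0.3414 = 0.4526.
After: c = 0.457, e = 0.1716, h = 0.709; p* = 0.709 − 0.1716/0.457 = 0.3335.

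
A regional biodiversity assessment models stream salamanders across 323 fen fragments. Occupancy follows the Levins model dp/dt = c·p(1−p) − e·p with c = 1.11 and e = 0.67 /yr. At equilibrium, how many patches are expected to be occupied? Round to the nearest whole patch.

p* = 1 − e/c = 1 − 0.67/1.11 = 0.3964.
Expected occupied patches = N × p* = 323 × 0.3964 = 128.04 ≈ 128.

128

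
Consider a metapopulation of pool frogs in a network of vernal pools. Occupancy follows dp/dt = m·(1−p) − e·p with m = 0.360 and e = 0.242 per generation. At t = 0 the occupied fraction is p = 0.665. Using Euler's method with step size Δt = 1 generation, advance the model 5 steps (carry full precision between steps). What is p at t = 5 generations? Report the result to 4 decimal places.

Update rule: p ← p + [m·(1−p) − e·p]·Δt with Δt = 1.
step 1: Δp = -0.04033, p = 0.62467
step 2: Δp = -0.01605, p = 0.60862
step 3: Δp = -0.00639, p = 0.60223
step 4: Δp = -0.00254, p = 0.59969
step 5: Δp = -0.00101, p = 0.59868

0.5987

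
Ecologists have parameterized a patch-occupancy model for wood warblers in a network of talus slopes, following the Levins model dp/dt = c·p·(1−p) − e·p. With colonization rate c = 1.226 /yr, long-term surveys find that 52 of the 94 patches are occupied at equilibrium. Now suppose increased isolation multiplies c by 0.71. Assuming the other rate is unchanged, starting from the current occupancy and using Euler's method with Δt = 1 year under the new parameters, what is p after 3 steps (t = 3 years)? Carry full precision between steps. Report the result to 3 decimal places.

0.406

Observed p* = 52/94 = 0.55319.
Balance c(1−p*) = e gives e = 1.226×(1 − 0.55319) = 0.54779.
Starting from p₀ = 0.55319; update p ← p + (dp/dt)·Δt with the new parameters.
p: 0.55319 → 0.46531  (Δp = -0.08788)
p: 0.46531 → 0.42699  (Δp = -0.03832)
p: 0.42699 → 0.40606  (Δp = -0.02092)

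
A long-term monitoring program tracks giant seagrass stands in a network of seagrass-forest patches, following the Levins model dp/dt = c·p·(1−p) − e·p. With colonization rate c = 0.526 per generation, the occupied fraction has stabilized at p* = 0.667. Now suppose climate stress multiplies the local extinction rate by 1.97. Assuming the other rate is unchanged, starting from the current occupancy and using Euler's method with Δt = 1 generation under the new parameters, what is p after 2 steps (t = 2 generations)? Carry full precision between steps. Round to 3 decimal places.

0.493

Balance c(1−p*) = e gives e = 0.526×(1 − 0.66700) = 0.17516.
Starting from p₀ = 0.66700; update p ← p + (dp/dt)·Δt with the new parameters.
step 1: Δp = -0.11333, p = 0.55367
step 2: Δp = -0.06107, p = 0.49261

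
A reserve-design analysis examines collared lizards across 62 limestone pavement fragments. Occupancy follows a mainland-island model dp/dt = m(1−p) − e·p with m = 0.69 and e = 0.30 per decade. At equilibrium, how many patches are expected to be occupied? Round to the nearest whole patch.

43

p* = m/(m+e) = 0.69/0.9900 = 0.6970.
Expected occupied patches = N × p* = 62 × 0.6970 = 43.21 ≈ 43.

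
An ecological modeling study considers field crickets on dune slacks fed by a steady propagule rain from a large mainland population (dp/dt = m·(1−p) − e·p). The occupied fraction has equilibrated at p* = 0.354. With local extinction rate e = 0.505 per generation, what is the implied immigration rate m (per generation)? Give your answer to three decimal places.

0.277

At equilibrium m(1−p*) = e·p*, so m = e·p*/(1−p*).
m = 0.505 × 0.354 / 0.6460 = 0.1788/0.6460 = 0.2767.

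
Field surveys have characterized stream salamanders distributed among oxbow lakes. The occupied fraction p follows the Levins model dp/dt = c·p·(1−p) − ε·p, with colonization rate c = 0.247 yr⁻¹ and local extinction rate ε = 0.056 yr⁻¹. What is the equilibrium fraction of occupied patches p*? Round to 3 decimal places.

At equilibrium, colonization balances extinction: c·p*·(1−p*) = ε·p*.
So p* = 1 − ε/c = 1 − 0.056/0.247 = 1 − 0.2267 = 0.7733.

0.773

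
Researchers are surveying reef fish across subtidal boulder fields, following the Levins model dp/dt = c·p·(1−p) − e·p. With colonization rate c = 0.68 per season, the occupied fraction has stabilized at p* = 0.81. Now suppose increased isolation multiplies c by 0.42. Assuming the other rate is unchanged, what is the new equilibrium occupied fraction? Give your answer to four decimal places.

0.5476

Balance c(1−p*) = e gives e = 0.68×(1 − 0.81000) = 0.12920.
New p* = 1 − e/c = 1 − 0.12920/0.28560 = 0.54762.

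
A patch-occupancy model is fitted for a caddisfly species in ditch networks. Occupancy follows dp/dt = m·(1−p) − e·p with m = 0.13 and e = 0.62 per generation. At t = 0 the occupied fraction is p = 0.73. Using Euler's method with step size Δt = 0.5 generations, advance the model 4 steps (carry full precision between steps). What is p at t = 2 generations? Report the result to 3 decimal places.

Update rule: p ← p + [m·(1−p) − e·p]·Δt with Δt = 0.5.
  1  |  dp/dt·Δt = -0.208750  |  p_1 = 0.521250
  2  |  dp/dt·Δt = -0.130469  |  p_2 = 0.390781
  3  |  dp/dt·Δt = -0.081543  |  p_3 = 0.309238
  4  |  dp/dt·Δt = -0.050964  |  p_4 = 0.258274

0.258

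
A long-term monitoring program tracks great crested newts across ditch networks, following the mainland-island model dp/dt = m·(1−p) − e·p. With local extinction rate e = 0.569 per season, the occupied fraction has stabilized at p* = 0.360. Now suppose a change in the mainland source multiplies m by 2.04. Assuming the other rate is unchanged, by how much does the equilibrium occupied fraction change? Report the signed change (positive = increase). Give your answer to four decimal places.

Balance m(1−p*) = e·p* gives m = e·p*/(1−p*) = 0.569×0.36000/0.64000 = 0.32006.
New p* = m/(m+e) = 0.65292/(0.65292+0.56900) = 0.53434.
Δp* = 0.53434 − 0.36000 = +0.17434.

0.1743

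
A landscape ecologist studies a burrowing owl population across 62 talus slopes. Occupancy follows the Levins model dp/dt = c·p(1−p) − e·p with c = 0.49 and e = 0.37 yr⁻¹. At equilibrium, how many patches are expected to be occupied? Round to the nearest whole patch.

15

p* = 1 − e/c = 1 − 0.37/0.49 = 0.2449.
Expected occupied patches = N × p* = 62 × 0.2449 = 15.18 ≈ 15.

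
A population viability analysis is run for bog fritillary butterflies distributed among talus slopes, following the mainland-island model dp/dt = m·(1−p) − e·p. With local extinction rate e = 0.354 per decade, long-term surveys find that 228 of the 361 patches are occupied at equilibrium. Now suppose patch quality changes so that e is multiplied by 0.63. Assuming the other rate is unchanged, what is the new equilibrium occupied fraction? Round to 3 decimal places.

0.731

Observed p* = 228/361 = 0.63158.
Balance m(1−p*) = e·p* gives m = e·p*/(1−p*) = 0.354×0.63158/0.36842 = 0.60686.
New p* = m/(m+e) = 0.60686/(0.60686+0.22302) = 0.73126.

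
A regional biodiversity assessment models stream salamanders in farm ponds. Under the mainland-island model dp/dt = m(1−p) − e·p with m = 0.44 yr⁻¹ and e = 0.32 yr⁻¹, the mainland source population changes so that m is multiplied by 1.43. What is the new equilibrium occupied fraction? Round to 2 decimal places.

Before: p* = 0.44/(0.44+0.32) = 0.5789.
After: m = 0.6292, e = 0.32; p* = 0.6292/0.9492 = 0.6629.

0.66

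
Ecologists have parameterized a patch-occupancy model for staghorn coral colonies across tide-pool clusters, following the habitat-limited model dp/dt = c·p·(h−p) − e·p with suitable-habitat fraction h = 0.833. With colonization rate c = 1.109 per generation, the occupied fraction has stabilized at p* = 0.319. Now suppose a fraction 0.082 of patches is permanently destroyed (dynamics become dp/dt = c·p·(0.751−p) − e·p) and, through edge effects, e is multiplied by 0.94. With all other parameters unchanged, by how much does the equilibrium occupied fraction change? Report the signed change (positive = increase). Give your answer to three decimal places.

Balance c(h−p*) = e gives e = 1.109×(0.833 − 0.31900) = 0.57003.
New p* = 0.751 − e/c = 0.751 − 0.53583/1.10900 = 0.26783.
Δp* = 0.26783 − 0.31900 = -0.05117.

-0.051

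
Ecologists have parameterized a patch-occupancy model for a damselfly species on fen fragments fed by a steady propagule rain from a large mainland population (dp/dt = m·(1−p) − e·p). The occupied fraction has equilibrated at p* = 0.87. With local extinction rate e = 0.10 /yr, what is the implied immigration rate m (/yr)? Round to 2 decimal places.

0.67

At equilibrium m(1−p*) = e·p*, so m = e·p*/(1−p*).
m = 0.10 × 0.87 / 0.1300 = 0.0870/0.1300 = 0.6692.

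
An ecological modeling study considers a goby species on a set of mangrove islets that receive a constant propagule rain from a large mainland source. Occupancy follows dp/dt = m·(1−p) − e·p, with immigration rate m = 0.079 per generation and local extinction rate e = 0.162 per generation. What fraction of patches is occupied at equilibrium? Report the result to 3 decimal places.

0.328

At equilibrium the propagule rain into empty patches balances local extinction: m(1−p*) = e·p*.
p* = m/(m+e) = 0.079/(0.079+0.162) = 0.079/0.2410 = 0.3278.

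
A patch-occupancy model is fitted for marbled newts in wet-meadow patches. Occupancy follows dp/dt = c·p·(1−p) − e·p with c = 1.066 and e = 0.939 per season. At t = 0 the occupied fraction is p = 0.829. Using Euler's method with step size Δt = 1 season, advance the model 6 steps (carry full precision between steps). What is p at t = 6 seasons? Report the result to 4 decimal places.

0.1486

Update rule: p ← p + [c·p·(1−p) − e·p]·Δt with Δt = 1.
step 1: Δp = -0.62732, p = 0.20168
step 2: Δp = -0.01775, p = 0.18394
step 3: Δp = -0.01271, p = 0.17123
step 4: Δp = -0.00951, p = 0.16172
step 5: Δp = -0.00734, p = 0.15438
step 6: Δp = -0.00580, p = 0.14858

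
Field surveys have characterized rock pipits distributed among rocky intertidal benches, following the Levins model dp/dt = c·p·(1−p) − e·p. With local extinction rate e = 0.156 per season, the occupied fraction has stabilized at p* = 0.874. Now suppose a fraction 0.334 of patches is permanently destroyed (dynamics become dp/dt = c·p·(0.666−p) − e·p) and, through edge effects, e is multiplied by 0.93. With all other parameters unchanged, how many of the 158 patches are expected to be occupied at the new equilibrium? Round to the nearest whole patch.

Balance c(1−p*) = e gives c = e/(1 − 0.87400) = 0.156/0.12600 = 1.23810.
New p* = 0.666 − e/c = 0.666 − 0.14508/1.23810 = 0.54882.
Expected occupied = 158 × 0.54882 = 86.71 ≈ 87.

87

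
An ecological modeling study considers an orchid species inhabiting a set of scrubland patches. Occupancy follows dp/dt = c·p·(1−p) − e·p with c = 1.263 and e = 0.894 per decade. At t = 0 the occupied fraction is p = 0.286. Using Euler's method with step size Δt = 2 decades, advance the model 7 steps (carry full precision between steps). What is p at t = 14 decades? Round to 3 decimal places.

0.292

Update rule: p ← p + [c·p·(1−p) − e·p]·Δt with Δt = 2.
t = 2: p = 0.28600 + (+0.00445) = 0.29045
t = 4: p = 0.29045 + (+0.00125) = 0.29171
t = 6: p = 0.29171 + (+0.00034) = 0.29204
t = 8: p = 0.29204 + (+0.00009) = 0.29213
t = 10: p = 0.29213 + (+0.00002) = 0.29215
t = 12: p = 0.29215 + (+0.00001) = 0.29216
t = 14: p = 0.29216 + (+0.00000) = 0.29216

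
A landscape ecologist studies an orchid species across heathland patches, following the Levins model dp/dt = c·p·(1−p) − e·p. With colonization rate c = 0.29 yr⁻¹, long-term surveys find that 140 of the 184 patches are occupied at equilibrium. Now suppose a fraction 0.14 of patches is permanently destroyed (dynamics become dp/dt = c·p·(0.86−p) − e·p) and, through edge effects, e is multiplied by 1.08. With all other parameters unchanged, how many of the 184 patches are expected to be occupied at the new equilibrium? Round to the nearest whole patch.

Observed p* = 140/184 = 0.76087.
Balance c(1−p*) = e gives e = 0.29×(1 − 0.76087) = 0.06935.
New p* = 0.86 − e/c = 0.86 − 0.07490/0.29000 = 0.60172.
Expected occupied = 184 × 0.60172 = 110.72 ≈ 111.

111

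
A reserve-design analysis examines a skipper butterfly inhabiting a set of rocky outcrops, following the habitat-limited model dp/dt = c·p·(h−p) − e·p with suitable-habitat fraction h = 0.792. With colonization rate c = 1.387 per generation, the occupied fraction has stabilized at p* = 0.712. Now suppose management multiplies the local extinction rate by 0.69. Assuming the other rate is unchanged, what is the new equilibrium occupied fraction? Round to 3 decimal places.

0.737

Balance c(h−p*) = e gives e = 1.387×(0.792 − 0.71200) = 0.11096.
New p* = 0.792 − e/c = 0.792 − 0.07656/1.38700 = 0.73680.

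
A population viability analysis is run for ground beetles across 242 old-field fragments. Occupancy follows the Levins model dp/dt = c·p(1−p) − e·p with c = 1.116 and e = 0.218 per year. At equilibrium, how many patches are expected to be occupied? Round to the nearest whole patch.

195

p* = 1 − e/c = 1 − 0.218/1.116 = 0.8047.
Expected occupied patches = N × p* = 242 × 0.8047 = 194.73 ≈ 195.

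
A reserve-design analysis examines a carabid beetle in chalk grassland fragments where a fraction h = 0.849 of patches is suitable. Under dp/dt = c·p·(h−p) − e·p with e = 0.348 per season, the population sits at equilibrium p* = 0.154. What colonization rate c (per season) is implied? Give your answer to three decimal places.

At equilibrium c(h−p*) = e, so c = e/(h−p*).
c = 0.348/(0.849 − 0.154) = 0.348/0.6950 = 0.5007.

0.501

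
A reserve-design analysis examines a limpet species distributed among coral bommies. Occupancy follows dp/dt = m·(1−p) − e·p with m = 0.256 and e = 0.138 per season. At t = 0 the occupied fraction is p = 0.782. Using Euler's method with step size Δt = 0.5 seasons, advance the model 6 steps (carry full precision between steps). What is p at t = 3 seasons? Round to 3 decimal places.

Update rule: p ← p + [m·(1−p) − e·p]·Δt with Δt = 0.5.
  1  |  dp/dt·Δt = -0.026054  |  p_1 = 0.755946
  2  |  dp/dt·Δt = -0.020921  |  p_2 = 0.735025
  3  |  dp/dt·Δt = -0.016800  |  p_3 = 0.718225
  4  |  dp/dt·Δt = -0.013490  |  p_4 = 0.704735
  5  |  dp/dt·Δt = -0.010833  |  p_5 = 0.693902
  6  |  dp/dt·Δt = -0.008699  |  p_6 = 0.685203

0.685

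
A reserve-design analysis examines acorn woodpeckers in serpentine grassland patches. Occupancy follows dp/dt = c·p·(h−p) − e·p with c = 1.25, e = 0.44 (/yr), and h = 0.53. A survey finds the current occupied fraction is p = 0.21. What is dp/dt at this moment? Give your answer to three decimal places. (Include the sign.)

Colonization term: c·p·(h−p) = 1.25×0.21×0.3200 = 0.08400.
Extinction term: e·p = 0.09240.
dp/dt = 0.08400 − 0.09240 = -0.00840.

-0.008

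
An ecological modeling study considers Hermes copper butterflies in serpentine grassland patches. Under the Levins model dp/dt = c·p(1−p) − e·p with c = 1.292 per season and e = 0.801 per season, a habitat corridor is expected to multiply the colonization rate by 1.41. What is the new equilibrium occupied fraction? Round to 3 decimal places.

0.560

Before: p* = 1 − 0.801/1.292 = 0.3800.
After the change, c = 1.82172, e = 0.801, so p* = 1 − 0.801/1.82172 = 0.5603.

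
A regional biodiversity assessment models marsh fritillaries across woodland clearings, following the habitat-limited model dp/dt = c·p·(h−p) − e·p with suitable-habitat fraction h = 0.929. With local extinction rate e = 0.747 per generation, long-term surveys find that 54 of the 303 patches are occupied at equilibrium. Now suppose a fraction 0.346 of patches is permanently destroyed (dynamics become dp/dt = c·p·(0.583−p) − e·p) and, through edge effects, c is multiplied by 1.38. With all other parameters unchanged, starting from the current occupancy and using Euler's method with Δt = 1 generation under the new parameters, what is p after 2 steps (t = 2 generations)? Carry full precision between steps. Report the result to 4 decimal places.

0.1233

Observed p* = 54/303 = 0.17822.
Balance c(h−p*) = e gives c = e/(0.929 − 0.17822) = 0.747/0.75078 = 0.99496.
Starting from p₀ = 0.17822; update p ← p + (dp/dt)·Δt with the new parameters.
  1  |  dp/dt·Δt = -0.034078  |  p_1 = 0.144140
  2  |  dp/dt·Δt = -0.020817  |  p_2 = 0.123323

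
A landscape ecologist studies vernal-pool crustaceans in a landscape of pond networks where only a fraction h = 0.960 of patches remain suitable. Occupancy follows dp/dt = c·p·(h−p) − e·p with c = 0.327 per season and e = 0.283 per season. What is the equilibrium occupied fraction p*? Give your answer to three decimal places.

Setting dp/dt = 0 and dividing by p* gives c·(h−p*) = e.
So p* = h − e/c = 0.960 − 0.283/0.327 = 0.960 − 0.8654 = 0.0946.

0.095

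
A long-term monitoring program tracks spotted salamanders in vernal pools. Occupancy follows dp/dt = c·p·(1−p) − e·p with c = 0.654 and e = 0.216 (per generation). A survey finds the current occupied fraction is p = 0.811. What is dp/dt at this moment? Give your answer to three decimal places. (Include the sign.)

-0.075

Colonization term: c·p·(1−p) = 0.654×0.811×0.1890 = 0.10024.
Extinction term: e·p = 0.17518.
dp/dt = 0.10024 − 0.17518 = -0.07493.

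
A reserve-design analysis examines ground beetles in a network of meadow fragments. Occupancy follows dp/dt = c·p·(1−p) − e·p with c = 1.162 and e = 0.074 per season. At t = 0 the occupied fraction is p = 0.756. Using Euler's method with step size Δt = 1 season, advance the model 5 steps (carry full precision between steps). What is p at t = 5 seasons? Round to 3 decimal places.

Update rule: p ← p + [c·p·(1−p) − e·p]·Δt with Δt = 1.
step 1: Δp = +0.15840, p = 0.91440
step 2: Δp = +0.02328, p = 0.93769
step 3: Δp = -0.00149, p = 0.93619
step 4: Δp = +0.00013, p = 0.93633
step 5: Δp = -0.00001, p = 0.93632

0.936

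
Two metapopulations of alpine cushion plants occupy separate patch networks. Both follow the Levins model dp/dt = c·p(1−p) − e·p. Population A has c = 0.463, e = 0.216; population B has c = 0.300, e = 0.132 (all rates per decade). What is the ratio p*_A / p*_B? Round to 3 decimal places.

0.953

A: p*_A = 1 − 0.216/0.463 = 0.5335.
B: p*_B = 1 − 0.132/0.300 = 0.5600.
p*_A / p*_B = 0.5335/0.5600 = 0.9526.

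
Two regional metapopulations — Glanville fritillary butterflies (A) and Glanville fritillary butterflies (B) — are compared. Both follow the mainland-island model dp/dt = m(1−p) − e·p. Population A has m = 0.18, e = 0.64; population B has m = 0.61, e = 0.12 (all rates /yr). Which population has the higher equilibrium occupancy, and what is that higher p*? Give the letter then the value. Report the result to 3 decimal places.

A: p*_A = m/(m+e) = 0.18/0.8200 = 0.2195.
B: p*_B = 0.61/0.7300 = 0.8356.
B is higher at 0.8356.

B, 0.836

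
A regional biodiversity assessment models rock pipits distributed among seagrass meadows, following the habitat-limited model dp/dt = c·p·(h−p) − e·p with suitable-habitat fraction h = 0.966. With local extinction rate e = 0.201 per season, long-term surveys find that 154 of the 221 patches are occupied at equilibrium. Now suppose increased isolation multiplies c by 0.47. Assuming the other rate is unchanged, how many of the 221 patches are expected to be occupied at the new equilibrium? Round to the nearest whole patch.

87

Observed p* = 154/221 = 0.69683.
Balance c(h−p*) = e gives c = e/(0.966 − 0.69683) = 0.201/0.26917 = 0.74674.
New p* = 0.966 − e/c = 0.966 − 0.20100/0.35097 = 0.39330.
Expected occupied = 221 × 0.39330 = 86.92 ≈ 87.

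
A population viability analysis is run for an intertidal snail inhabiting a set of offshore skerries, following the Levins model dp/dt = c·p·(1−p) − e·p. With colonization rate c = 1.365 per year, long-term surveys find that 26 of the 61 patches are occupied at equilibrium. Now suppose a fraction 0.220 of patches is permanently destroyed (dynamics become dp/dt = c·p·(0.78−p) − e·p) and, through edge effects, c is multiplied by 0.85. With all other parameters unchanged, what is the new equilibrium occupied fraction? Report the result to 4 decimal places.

Observed p* = 26/61 = 0.42623.
Balance c(1−p*) = e gives e = 1.365×(1 − 0.42623) = 0.78320.
New p* = 0.78 − e/c = 0.78 − 0.78320/1.16025 = 0.10497.

0.1050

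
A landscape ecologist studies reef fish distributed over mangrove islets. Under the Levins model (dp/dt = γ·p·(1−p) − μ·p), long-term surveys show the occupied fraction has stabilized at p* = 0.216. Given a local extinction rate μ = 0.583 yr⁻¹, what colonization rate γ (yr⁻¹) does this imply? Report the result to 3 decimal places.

At equilibrium γ(1−p*) = μ, so γ = μ/(1−p*).
γ = 0.583/(1 − 0.216) = 0.583/0.7840 = 0.7436.

0.744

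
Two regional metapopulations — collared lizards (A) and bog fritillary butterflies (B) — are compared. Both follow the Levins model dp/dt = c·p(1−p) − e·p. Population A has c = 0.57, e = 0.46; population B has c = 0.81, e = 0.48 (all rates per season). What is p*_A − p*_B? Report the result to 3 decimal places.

-0.214

A: p*_A = 1 − 0.46/0.57 = 0.1930.
B: p*_B = 1 − 0.48/0.81 = 0.4074.
p*_A − p*_B = 0.1930 − 0.4074 = -0.2144.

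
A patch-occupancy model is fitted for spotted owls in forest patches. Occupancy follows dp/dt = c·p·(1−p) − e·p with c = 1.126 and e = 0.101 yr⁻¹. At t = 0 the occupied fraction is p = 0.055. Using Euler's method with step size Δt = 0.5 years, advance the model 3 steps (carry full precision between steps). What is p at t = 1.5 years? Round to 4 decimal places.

0.1727

Update rule: p ← p + [c·p·(1−p) − e·p]·Δt with Δt = 0.5.
p: 0.05500 → 0.08148  (Δp = +0.02648)
p: 0.08148 → 0.11951  (Δp = +0.03802)
p: 0.11951 → 0.17271  (Δp = +0.05321)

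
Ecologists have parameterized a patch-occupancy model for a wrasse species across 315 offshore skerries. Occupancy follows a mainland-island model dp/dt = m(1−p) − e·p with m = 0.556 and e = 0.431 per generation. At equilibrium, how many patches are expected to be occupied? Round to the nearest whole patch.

p* = m/(m+e) = 0.556/0.9870 = 0.5633.
Expected occupied patches = N × p* = 315 × 0.5633 = 177.45 ≈ 177.

177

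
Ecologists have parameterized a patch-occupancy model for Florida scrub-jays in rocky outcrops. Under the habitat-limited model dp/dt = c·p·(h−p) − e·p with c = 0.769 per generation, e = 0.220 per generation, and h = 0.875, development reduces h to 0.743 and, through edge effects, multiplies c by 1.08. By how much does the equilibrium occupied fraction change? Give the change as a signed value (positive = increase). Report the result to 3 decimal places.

-0.111

Before: p* = h − e/c = 0.875 − 0.220/0.769 = 0.875 − 0.2861 = 0.5889.
After: c = 0.83052, e = 0.22, h = 0.743; p* = 0.743 − 0.22/0.83052 = 0.4781.
Δp* = 0.4781 − 0.5889 = -0.1108.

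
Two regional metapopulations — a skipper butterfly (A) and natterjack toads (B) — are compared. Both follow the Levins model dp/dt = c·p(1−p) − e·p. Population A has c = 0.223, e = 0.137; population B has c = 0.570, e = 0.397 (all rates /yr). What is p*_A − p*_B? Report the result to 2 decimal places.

0.08

A: p*_A = 1 − 0.137/0.223 = 0.3857.
B: p*_B = 1 − 0.397/0.570 = 0.3035.
p*_A − p*_B = 0.3857 − 0.3035 = 0.0821.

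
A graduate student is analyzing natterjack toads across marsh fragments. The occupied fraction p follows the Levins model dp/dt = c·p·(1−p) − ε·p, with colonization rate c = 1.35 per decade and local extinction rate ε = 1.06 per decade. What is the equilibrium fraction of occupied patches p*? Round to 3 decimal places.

0.215

Setting dp/dt = 0 and dividing through by p* gives c·(1−p*) = ε.
So p* = 1 − ε/c = 1 − 1.06/1.35 = 1 − 0.7852 = 0.2148.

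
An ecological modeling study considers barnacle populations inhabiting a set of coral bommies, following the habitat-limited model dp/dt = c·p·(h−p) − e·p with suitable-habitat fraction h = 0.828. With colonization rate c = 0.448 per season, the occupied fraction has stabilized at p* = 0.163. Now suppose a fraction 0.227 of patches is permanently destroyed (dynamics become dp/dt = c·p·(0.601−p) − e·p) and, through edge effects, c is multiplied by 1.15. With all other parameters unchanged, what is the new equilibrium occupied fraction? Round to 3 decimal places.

Balance c(h−p*) = e gives e = 0.448×(0.828 − 0.16300) = 0.29792.
New p* = 0.601 − e/c = 0.601 − 0.29792/0.51520 = 0.02274.

0.023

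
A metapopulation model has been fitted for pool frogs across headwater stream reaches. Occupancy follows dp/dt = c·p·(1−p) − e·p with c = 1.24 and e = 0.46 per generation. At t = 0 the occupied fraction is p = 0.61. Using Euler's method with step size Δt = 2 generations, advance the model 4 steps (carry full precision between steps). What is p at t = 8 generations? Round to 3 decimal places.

0.627

Update rule: p ← p + [c·p·(1−p) − e·p]·Δt with Δt = 2.
p: 0.61000 → 0.63879  (Δp = +0.02879)
p: 0.63879 → 0.62333  (Δp = -0.01546)
p: 0.62333 → 0.63214  (Δp = +0.00881)
p: 0.63214 → 0.62727  (Δp = -0.00488)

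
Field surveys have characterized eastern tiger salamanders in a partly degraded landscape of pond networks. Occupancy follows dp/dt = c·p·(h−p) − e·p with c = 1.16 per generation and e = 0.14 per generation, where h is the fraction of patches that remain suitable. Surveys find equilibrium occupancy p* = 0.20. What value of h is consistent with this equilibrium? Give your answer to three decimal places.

At equilibrium c(h−p*) = e, so h = p* + e/c.
h = 0.20 + 0.14/1.16 = 0.20 + 0.1207 = 0.3207.

0.321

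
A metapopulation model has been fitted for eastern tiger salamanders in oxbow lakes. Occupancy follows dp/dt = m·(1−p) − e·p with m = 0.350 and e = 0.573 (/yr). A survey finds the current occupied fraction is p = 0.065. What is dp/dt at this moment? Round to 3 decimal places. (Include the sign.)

0.290

Colonization term: m·(1−p) = 0.350×0.9350 = 0.32725.
Extinction term: e·p = 0.03725.
dp/dt = 0.32725 − 0.03725 = 0.29000.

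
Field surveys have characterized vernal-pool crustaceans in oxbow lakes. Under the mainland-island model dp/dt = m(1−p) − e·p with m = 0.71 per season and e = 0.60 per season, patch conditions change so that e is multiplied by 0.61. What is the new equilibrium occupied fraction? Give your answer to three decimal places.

0.660

Before: p* = 0.71/(0.71+0.60) = 0.5420.
After: m = 0.71, e = 0.366; p* = 0.71/1.0760 = 0.6599.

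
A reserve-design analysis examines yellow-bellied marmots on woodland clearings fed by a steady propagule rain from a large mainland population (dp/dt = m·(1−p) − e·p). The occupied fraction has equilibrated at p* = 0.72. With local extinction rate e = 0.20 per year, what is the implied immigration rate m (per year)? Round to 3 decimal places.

At equilibrium m(1−p*) = e·p*, so m = e·p*/(1−p*).
m = 0.20 × 0.72 / 0.2800 = 0.1440/0.2800 = 0.5143.

0.514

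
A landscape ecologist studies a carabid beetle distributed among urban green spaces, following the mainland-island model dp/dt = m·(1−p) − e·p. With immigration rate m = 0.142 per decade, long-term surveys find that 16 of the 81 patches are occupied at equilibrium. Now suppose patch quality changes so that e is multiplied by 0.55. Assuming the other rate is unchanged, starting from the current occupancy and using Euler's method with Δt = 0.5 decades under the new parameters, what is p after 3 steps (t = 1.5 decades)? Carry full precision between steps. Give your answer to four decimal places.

0.2581

Observed p* = 16/81 = 0.19753.
Balance m(1−p*) = e·p* gives e = m(1−p*)/p* = 0.142×0.80247/0.19753 = 0.57687.
Starting from p₀ = 0.19753; update p ← p + (dp/dt)·Δt with the new parameters.
step 1: Δp = +0.02564, p = 0.22317
step 2: Δp = +0.01975, p = 0.24292
step 3: Δp = +0.01522, p = 0.25814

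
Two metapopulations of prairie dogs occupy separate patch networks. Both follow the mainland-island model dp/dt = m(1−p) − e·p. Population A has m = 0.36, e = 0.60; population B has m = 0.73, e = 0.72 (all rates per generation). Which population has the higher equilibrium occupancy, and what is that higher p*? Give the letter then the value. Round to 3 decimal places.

A: p*_A = m/(m+e) = 0.36/0.9600 = 0.3750.
B: p*_B = 0.73/1.4500 = 0.5034.
B is higher at 0.5034.

B, 0.503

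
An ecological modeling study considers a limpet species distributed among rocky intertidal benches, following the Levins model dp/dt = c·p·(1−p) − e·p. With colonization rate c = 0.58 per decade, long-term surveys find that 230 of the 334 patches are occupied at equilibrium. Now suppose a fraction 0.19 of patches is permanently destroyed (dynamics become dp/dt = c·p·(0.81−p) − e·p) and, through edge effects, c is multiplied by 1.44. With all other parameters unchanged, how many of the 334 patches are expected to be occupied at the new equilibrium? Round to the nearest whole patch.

Observed p* = 230/334 = 0.68862.
Balance c(1−p*) = e gives e = 0.58×(1 − 0.68862) = 0.18060.
New p* = 0.81 − e/c = 0.81 − 0.18060/0.83520 = 0.59376.
Expected occupied = 334 × 0.59376 = 198.32 ≈ 198.

198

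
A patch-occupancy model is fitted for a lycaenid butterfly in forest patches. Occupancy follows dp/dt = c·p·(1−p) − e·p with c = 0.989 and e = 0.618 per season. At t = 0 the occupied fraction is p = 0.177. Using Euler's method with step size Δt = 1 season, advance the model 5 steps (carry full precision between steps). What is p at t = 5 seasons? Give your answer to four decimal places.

Update rule: p ← p + [c·p·(1−p) − e·p]·Δt with Δt = 1.
p: 0.17700 → 0.21168  (Δp = +0.03468)
p: 0.21168 → 0.24590  (Δp = +0.03422)
p: 0.24590 → 0.27733  (Δp = +0.03143)
p: 0.27733 → 0.30415  (Δp = +0.02682)
p: 0.30415 → 0.32550  (Δp = +0.02135)

0.3255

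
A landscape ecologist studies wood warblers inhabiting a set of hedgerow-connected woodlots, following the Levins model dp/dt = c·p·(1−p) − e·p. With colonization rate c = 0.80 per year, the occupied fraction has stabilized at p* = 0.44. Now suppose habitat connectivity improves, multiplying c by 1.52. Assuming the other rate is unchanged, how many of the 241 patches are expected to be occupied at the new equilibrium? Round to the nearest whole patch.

Balance c(1−p*) = e gives e = 0.80×(1 − 0.44000) = 0.44800.
New p* = 1 − e/c = 1 − 0.44800/1.21600 = 0.63158.
Expected occupied = 241 × 0.63158 = 152.21 ≈ 152.

152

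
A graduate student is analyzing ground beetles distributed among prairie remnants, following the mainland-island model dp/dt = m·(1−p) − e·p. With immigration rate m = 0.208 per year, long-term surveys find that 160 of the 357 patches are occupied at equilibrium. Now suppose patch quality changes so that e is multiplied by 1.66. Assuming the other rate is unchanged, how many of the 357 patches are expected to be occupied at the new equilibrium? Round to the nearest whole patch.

Observed p* = 160/357 = 0.44818.
Balance m(1−p*) = e·p* gives e = m(1−p*)/p* = 0.208×0.55182/0.44818 = 0.25610.
New p* = m/(m+e) = 0.20800/(0.20800+0.42513) = 0.32853.
Expected occupied = 357 × 0.32853 = 117.29 ≈ 117.

117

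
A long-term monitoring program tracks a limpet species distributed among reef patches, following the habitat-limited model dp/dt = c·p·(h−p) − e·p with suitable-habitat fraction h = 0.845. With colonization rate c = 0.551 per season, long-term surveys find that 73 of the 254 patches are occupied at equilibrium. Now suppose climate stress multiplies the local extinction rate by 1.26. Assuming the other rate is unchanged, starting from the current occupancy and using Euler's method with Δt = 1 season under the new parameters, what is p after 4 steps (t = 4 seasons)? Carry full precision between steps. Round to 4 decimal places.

0.2210

Observed p* = 73/254 = 0.28740.
Balance c(h−p*) = e gives e = 0.551×(0.845 − 0.28740) = 0.30724.
Starting from p₀ = 0.28740; update p ← p + (dp/dt)·Δt with the new parameters.
p: 0.28740 → 0.26444  (Δp = -0.02296)
p: 0.26444 → 0.24666  (Δp = -0.01778)
p: 0.24666 → 0.23250  (Δp = -0.01417)
p: 0.23250 → 0.22096  (Δp = -0.01154)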